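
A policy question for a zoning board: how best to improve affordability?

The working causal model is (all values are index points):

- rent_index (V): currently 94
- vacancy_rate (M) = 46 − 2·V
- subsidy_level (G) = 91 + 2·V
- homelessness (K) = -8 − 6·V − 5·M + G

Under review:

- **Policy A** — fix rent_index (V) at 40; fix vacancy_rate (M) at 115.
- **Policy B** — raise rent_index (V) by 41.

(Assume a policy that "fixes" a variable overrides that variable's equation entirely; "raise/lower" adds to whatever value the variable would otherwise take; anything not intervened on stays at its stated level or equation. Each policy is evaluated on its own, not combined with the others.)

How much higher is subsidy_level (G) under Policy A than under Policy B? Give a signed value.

-190

Policy A (V := 40, M := 115):
  V = 40
  G = 91 + 2·40 = 171
Policy B (V + 41):
  V = 94 + 41 = 135
  G = 91 + 2·135 = 361
G: 171 − 361 = -190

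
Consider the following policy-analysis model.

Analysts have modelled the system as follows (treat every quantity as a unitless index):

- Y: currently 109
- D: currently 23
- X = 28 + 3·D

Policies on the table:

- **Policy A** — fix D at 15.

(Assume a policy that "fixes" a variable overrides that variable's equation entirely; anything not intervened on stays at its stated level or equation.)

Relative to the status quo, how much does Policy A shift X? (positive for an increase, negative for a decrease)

-24

Baseline:
  D = 23
  X = 28 + 3·23 = 97
Policy A (D := 15):
  D = 15
  X = 28 + 3·15 = 73
Change in X: 73 − 97 = -24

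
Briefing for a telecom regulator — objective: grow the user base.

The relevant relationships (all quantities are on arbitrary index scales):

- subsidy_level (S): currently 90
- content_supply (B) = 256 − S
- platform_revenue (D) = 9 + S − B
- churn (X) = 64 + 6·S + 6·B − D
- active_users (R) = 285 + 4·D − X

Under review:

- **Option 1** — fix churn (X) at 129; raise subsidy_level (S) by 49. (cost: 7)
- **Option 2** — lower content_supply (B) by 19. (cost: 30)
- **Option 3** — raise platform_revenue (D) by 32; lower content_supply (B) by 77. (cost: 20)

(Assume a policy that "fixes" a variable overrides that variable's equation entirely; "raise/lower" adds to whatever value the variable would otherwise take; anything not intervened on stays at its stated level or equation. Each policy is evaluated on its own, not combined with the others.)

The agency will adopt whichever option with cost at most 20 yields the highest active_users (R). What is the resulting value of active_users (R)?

280

Option 1 (X := 129, S + 49):
  S = 90 + 49 = 139
  B = 256 − 139 = 117
  D = 9 + 139 − 117 = 31
  X = 129
  R = 285 + 4·31 − 129 = 280
Option 3 (D + 32, B − 77):
  S = 90
  B = 256 − 90 (−77 from intervention) = 89
  D = 9 + 90 − 89 (+32 from intervention) = 42
  X = 64 + 6·90 + 6·89 − 42 = 1096
  R = 285 + 4·42 − 1096 = -643
Comparing — Option 1: R=280, Option 3: R=-643. Highest is 280 (Option 1).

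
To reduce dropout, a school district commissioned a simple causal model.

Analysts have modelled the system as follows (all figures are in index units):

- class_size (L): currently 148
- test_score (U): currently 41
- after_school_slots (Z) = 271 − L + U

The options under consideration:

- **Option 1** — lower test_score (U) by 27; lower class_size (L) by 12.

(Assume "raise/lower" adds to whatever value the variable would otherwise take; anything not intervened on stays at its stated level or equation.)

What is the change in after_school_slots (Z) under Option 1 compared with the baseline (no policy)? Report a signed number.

Baseline:
  L = 148
  U = 41
  Z = 271 − 148 + 41 = 164
Option 1 (U − 27, L − 12):
  L = 148 − 12 = 136
  U = 41 − 27 = 14
  Z = 271 − 136 + 14 = 149
Change in Z: 149 − 164 = -15

-15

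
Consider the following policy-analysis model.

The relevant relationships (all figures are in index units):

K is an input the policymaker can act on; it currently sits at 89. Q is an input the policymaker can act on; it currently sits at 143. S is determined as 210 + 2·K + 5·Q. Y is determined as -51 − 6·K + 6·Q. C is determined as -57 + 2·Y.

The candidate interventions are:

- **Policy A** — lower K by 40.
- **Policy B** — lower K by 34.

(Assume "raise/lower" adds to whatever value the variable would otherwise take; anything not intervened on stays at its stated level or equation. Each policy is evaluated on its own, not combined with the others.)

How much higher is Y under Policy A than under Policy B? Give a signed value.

Policy A (K − 40):
  K = 89 − 40 = 49
  Q = 143
  Y = -51 − 6·49 + 6·143 = 513
Policy B (K − 34):
  K = 89 − 34 = 55
  Q = 143
  Y = -51 − 6·55 + 6·143 = 477
Y: 513 − 477 = 36

36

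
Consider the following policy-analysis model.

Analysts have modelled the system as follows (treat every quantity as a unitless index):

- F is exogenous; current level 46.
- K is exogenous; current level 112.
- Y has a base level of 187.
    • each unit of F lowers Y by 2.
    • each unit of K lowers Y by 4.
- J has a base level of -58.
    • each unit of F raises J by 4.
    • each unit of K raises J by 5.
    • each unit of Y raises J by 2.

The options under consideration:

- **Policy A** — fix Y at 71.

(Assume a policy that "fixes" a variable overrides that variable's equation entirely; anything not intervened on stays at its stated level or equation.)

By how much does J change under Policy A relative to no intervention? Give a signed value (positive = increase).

848

Baseline:
  F = 46
  K = 112
  Y = 187 − 2·46 − 4·112 = -353
  J = -58 + 4·46 + 5·112 + 2·(-353) = -20
Policy A (Y := 71):
  F = 46
  K = 112
  Y = 71
  J = -58 + 4·46 + 5·112 + 2·71 = 828
Change in J: 828 − (-20) = 848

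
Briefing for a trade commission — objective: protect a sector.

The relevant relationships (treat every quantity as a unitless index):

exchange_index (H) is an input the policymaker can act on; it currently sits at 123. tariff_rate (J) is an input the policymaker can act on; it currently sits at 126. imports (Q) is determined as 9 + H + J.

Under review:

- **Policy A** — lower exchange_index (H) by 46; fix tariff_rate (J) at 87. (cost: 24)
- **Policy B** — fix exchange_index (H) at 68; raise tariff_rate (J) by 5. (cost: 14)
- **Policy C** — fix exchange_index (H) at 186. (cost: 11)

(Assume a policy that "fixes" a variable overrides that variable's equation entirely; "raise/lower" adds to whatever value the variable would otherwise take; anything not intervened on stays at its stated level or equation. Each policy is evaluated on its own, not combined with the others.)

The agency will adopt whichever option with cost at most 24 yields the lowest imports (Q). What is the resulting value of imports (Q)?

Policy A (H − 46, J := 87):
  H = 123 − 46 = 77
  J = 87
  Q = 9 + 77 + 87 = 173
Policy B (H := 68, J + 5):
  H = 68
  J = 126 + 5 = 131
  Q = 9 + 68 + 131 = 208
Policy C (H := 186):
  H = 186
  J = 126
  Q = 9 + 186 + 126 = 321
Comparing — Policy A: Q=173, Policy B: Q=208, Policy C: Q=321. Lowest is 173 (Policy A).

173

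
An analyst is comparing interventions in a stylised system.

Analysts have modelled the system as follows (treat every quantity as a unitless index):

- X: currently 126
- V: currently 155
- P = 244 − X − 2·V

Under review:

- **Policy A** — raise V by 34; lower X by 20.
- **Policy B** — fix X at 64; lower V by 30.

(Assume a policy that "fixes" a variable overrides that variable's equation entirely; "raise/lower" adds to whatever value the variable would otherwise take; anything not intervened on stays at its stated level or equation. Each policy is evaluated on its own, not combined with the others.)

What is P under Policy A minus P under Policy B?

Policy A (V + 34, X − 20):
  X = 126 − 20 = 106
  V = 155 + 34 = 189
  P = 244 − 106 − 2·189 = -240
Policy B (X := 64, V − 30):
  X = 64
  V = 155 − 30 = 125
  P = 244 − 64 − 2·125 = -70
P: -240 − (-70) = -170

-170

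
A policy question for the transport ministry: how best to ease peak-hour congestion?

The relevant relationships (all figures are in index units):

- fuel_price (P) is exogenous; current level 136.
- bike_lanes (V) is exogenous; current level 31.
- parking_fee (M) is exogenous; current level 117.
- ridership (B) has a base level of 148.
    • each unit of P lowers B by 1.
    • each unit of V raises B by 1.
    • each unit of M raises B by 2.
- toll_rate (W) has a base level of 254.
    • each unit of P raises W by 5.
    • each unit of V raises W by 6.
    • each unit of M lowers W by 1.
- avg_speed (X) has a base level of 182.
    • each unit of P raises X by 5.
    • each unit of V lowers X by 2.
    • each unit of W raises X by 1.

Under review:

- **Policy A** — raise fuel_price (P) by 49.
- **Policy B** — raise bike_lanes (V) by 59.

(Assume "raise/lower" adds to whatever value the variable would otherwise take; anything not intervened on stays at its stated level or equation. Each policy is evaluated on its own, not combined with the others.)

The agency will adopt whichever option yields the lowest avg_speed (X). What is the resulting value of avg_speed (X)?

Policy A (P + 49):
  P = 136 + 49 = 185
  V = 31
  M = 117
  W = 254 + 5·185 + 6·31 − 117 = 1248
  X = 182 + 5·185 − 2·31 + 1248 = 2293
Policy B (V + 59):
  P = 136
  V = 31 + 59 = 90
  M = 117
  W = 254 + 5·136 + 6·90 − 117 = 1357
  X = 182 + 5·136 − 2·90 + 1357 = 2039
Comparing — Policy A: X=2293, Policy B: X=2039. Lowest is 2039 (Policy B).

2039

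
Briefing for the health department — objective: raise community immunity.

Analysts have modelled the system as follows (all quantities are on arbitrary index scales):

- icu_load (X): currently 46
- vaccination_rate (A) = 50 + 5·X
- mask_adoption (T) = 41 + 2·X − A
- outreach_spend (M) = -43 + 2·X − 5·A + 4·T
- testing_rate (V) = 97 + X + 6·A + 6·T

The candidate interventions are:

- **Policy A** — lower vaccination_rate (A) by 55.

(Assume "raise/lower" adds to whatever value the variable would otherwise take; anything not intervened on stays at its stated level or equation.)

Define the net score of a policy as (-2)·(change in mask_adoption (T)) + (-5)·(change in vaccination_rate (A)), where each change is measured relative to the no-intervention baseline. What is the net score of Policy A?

165

Baseline:
  X = 46
  A = 50 + 5·46 = 280
  T = 41 + 2·46 − 280 = -147
Policy A (A − 55):
  X = 46
  A = 50 + 5·46 (−55 from intervention) = 225
  T = 41 + 2·46 − 225 = -92
ΔT = -92 − (-147) = 55; ΔA = 225 − 280 = -55
Score = (-2)·55 + (-5)·(-55) = 165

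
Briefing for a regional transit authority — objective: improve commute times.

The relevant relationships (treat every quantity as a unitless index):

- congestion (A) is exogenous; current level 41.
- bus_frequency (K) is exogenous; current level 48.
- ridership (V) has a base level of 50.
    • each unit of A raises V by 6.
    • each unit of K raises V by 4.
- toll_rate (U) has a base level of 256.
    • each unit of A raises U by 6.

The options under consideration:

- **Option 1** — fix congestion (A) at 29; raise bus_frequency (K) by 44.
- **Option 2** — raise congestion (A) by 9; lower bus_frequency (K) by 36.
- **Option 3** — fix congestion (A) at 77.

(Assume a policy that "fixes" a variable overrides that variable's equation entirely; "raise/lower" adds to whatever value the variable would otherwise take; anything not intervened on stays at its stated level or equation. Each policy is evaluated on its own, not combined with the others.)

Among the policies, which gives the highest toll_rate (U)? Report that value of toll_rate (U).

Option 1 (A := 29, K + 44):
  A = 29
  U = 256 + 6·29 = 430
Option 2 (A + 9, K − 36):
  A = 41 + 9 = 50
  U = 256 + 6·50 = 556
Option 3 (A := 77):
  A = 77
  U = 256 + 6·77 = 718
Comparing — Option 1: U=430, Option 2: U=556, Option 3: U=718. Highest is 718 (Option 3).

718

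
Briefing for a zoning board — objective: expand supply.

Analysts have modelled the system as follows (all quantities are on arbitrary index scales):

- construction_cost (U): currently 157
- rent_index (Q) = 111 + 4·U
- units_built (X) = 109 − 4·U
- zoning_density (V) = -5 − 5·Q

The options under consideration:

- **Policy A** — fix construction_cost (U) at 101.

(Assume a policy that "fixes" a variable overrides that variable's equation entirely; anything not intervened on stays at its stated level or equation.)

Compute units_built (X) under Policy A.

Policy A (U := 101):
  U = 101
  X = 109 − 4·101 = -295

-295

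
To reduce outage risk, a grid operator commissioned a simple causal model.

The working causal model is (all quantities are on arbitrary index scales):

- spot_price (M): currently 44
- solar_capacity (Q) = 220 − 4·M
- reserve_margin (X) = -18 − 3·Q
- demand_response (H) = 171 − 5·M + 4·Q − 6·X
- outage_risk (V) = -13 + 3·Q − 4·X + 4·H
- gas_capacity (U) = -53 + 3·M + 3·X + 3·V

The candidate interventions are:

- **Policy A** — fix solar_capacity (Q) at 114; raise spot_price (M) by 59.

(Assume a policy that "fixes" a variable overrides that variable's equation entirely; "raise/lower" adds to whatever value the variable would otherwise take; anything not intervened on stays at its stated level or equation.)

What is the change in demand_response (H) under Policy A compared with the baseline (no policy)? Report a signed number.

1245

Baseline:
  M = 44
  Q = 220 − 4·44 = 44
  X = -18 − 3·44 = -150
  H = 171 − 5·44 + 4·44 − 6·(-150) = 1027
Policy A (Q := 114, M + 59):
  M = 44 + 59 = 103
  Q = 114
  X = -18 − 3·114 = -360
  H = 171 − 5·103 + 4·114 − 6·(-360) = 2272
Change in H: 2272 − 1027 = 1245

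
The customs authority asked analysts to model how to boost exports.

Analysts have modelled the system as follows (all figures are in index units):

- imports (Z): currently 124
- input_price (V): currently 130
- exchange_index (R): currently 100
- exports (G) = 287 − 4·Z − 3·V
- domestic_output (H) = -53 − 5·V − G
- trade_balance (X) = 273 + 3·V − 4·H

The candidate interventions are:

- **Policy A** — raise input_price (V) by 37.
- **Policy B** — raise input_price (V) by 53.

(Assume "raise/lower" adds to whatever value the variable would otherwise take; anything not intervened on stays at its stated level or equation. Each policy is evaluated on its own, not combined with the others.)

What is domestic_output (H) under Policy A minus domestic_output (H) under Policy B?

32

Policy A (V + 37):
  Z = 124
  V = 130 + 37 = 167
  G = 287 − 4·124 − 3·167 = -710
  H = -53 − 5·167 − (-710) = -178
Policy B (V + 53):
  Z = 124
  V = 130 + 53 = 183
  G = 287 − 4·124 − 3·183 = -758
  H = -53 − 5·183 − (-758) = -210
H: -178 − (-210) = 32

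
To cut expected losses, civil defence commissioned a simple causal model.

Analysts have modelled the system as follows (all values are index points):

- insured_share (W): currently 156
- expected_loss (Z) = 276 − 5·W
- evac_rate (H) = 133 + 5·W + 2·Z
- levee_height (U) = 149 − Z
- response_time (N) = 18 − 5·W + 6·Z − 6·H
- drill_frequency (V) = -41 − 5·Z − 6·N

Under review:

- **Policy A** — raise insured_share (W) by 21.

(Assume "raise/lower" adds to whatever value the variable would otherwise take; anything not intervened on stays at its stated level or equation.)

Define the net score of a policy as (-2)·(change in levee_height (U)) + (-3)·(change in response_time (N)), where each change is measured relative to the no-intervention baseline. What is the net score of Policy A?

Baseline:
  W = 156
  Z = 276 − 5·156 = -504
  H = 133 + 5·156 + 2·(-504) = -95
  U = 149 − (-504) = 653
  N = 18 − 5·156 + 6·(-504) − 6·(-95) = -3216
Policy A (W + 21):
  W = 156 + 21 = 177
  Z = 276 − 5·177 = -609
  H = 133 + 5·177 + 2·(-609) = -200
  U = 149 − (-609) = 758
  N = 18 − 5·177 + 6·(-609) − 6·(-200) = -3321
ΔU = 758 − 653 = 105; ΔN = -3321 − (-3216) = -105
Score = (-2)·105 + (-3)·(-105) = 105

105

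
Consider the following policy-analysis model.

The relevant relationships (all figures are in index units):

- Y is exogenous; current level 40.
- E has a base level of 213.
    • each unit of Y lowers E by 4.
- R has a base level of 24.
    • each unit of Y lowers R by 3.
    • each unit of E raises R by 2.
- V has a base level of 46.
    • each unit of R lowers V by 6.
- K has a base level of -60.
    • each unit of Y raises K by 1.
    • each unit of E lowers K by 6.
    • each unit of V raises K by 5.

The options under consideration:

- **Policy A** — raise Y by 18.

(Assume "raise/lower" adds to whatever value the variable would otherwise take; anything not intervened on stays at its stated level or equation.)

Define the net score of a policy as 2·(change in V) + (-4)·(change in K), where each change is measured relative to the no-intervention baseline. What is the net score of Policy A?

-23184

Baseline:
  Y = 40
  E = 213 − 4·40 = 53
  R = 24 − 3·40 + 2·53 = 10
  V = 46 − 6·10 = -14
  K = -60 + 40 − 6·53 + 5·(-14) = -408
Policy A (Y + 18):
  Y = 40 + 18 = 58
  E = 213 − 4·58 = -19
  R = 24 − 3·58 + 2·(-19) = -188
  V = 46 − 6·(-188) = 1174
  K = -60 + 58 − 6·(-19) + 5·1174 = 5982
ΔV = 1174 − (-14) = 1188; ΔK = 5982 − (-408) = 6390
Score = 2·1188 + (-4)·6390 = -23184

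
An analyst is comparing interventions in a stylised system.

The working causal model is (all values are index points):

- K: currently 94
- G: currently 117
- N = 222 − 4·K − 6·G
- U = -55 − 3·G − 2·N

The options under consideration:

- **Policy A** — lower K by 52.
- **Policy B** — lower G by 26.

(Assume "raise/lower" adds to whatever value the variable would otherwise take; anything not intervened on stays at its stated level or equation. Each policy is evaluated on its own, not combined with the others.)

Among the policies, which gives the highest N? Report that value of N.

-648

Policy A (K − 52):
  K = 94 − 52 = 42
  G = 117
  N = 222 − 4·42 − 6·117 = -648
Policy B (G − 26):
  K = 94
  G = 117 − 26 = 91
  N = 222 − 4·94 − 6·91 = -700
Comparing — Policy A: N=-648, Policy B: N=-700. Highest is -648 (Policy A).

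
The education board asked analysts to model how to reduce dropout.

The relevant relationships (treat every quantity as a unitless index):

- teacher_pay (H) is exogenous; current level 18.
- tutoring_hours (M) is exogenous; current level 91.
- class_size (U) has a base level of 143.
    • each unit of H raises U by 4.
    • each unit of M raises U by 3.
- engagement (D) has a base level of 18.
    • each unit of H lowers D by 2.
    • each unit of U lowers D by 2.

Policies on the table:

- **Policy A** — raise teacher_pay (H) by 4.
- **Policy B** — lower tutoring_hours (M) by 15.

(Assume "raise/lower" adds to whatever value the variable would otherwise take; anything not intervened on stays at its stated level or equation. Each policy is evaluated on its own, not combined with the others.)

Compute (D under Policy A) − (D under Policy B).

Policy A (H + 4):
  H = 18 + 4 = 22
  M = 91
  U = 143 + 4·22 + 3·91 = 504
  D = 18 − 2·22 − 2·504 = -1034
Policy B (M − 15):
  H = 18
  M = 91 − 15 = 76
  U = 143 + 4·18 + 3·76 = 443
  D = 18 − 2·18 − 2·443 = -904
D: -1034 − (-904) = -130

-130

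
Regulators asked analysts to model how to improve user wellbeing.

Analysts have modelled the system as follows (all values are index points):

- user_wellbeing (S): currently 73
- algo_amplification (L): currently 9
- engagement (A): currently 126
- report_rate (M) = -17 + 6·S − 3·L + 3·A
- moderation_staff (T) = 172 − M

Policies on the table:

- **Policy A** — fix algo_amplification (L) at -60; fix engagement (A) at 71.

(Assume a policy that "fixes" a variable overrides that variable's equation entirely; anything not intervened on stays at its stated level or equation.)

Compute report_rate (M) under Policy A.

Policy A (L := -60, A := 71):
  S = 73
  L = -60
  A = 71
  M = -17 + 6·73 − 3·(-60) + 3·71 = 814

814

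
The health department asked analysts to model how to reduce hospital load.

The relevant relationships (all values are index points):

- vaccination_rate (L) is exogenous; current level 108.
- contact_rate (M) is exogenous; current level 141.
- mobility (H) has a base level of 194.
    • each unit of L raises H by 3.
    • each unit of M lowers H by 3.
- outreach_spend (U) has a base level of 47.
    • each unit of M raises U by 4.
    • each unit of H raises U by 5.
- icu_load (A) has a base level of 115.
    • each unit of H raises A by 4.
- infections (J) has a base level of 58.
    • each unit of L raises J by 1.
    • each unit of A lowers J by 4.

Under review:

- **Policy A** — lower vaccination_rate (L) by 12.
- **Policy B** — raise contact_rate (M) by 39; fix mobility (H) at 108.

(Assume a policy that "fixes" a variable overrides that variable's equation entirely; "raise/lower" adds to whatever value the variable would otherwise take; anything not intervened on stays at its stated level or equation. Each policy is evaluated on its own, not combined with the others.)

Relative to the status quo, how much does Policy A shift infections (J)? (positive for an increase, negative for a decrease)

Baseline:
  L = 108
  M = 141
  H = 194 + 3·108 − 3·141 = 95
  A = 115 + 4·95 = 495
  J = 58 + 108 − 4·495 = -1814
Policy A (L − 12):
  L = 108 − 12 = 96
  M = 141
  H = 194 + 3·96 − 3·141 = 59
  A = 115 + 4·59 = 351
  J = 58 + 96 − 4·351 = -1250
Change in J: -1250 − (-1814) = 564

564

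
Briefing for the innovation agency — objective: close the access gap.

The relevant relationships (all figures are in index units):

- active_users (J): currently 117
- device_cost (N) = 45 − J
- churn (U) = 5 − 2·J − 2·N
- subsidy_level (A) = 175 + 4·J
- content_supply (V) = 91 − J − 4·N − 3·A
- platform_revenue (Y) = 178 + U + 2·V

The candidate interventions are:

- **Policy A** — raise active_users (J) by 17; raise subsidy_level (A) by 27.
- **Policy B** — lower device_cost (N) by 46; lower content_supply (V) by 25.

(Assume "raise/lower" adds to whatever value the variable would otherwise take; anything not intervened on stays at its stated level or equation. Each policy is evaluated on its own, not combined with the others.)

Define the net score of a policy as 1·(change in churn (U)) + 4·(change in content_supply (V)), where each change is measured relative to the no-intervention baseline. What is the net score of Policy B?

Baseline:
  J = 117
  N = 45 − 117 = -72
  U = 5 − 2·117 − 2·(-72) = -85
  A = 175 + 4·117 = 643
  V = 91 − 117 − 4·(-72) − 3·643 = -1667
Policy B (N − 46, V − 25):
  J = 117
  N = 45 − 117 (−46 from intervention) = -118
  U = 5 − 2·117 − 2·(-118) = 7
  A = 175 + 4·117 = 643
  V = 91 − 117 − 4·(-118) − 3·643 (−25 from intervention) = -1508
ΔU = 7 − (-85) = 92; ΔV = -1508 − (-1667) = 159
Score = 1·92 + 4·159 = 728

728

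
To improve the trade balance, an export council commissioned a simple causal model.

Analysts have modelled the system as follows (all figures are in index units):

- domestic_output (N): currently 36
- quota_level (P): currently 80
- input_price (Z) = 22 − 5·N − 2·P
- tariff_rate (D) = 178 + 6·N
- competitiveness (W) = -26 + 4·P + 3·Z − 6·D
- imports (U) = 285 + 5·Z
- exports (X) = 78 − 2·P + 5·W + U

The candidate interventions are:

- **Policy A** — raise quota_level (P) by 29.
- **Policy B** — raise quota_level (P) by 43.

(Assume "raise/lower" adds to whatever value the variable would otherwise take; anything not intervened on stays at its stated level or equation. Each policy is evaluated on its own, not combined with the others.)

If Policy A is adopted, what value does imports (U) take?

Policy A (P + 29):
  N = 36
  P = 80 + 29 = 109
  Z = 22 − 5·36 − 2·109 = -376
  U = 285 + 5·(-376) = -1595

-1595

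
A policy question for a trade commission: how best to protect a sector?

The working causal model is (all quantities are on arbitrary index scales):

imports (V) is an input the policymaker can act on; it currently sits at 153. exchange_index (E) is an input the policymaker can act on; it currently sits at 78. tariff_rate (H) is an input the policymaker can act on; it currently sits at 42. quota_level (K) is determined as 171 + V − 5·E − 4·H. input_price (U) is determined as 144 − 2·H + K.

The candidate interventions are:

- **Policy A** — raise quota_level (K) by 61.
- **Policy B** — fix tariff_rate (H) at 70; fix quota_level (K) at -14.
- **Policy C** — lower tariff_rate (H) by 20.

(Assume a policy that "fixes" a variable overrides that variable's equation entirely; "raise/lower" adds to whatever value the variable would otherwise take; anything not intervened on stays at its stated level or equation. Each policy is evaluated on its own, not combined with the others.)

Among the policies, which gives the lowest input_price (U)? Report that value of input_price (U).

Policy A (K + 61):
  V = 153
  E = 78
  H = 42
  K = 171 + 153 − 5·78 − 4·42 (+61 from intervention) = -173
  U = 144 − 2·42 + (-173) = -113
Policy B (H := 70, K := -14):
  V = 153
  E = 78
  H = 70
  K = -14
  U = 144 − 2·70 + (-14) = -10
Policy C (H − 20):
  V = 153
  E = 78
  H = 42 − 20 = 22
  K = 171 + 153 − 5·78 − 4·22 = -154
  U = 144 − 2·22 + (-154) = -54
Comparing — Policy A: U=-113, Policy B: U=-10, Policy C: U=-54. Lowest is -113 (Policy A).

-113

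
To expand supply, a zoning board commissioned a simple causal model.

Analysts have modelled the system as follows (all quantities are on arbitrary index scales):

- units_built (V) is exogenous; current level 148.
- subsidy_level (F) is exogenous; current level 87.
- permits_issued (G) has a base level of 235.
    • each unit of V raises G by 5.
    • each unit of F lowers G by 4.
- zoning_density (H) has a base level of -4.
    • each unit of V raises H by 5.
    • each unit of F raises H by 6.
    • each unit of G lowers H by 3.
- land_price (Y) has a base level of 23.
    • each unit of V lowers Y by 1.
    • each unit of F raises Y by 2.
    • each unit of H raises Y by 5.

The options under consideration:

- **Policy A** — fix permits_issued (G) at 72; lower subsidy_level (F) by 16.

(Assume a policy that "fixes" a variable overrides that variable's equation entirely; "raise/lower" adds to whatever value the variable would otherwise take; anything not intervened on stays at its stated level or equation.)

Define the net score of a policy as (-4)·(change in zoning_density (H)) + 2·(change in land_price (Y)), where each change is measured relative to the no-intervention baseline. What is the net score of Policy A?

Baseline:
  V = 148
  F = 87
  G = 235 + 5·148 − 4·87 = 627
  H = -4 + 5·148 + 6·87 − 3·627 = -623
  Y = 23 − 148 + 2·87 + 5·(-623) = -3066
Policy A (G := 72, F − 16):
  V = 148
  F = 87 − 16 = 71
  G = 72
  H = -4 + 5·148 + 6·71 − 3·72 = 946
  Y = 23 − 148 + 2·71 + 5·946 = 4747
ΔH = 946 − (-623) = 1569; ΔY = 4747 − (-3066) = 7813
Score = (-4)·1569 + 2·7813 = 9350

9350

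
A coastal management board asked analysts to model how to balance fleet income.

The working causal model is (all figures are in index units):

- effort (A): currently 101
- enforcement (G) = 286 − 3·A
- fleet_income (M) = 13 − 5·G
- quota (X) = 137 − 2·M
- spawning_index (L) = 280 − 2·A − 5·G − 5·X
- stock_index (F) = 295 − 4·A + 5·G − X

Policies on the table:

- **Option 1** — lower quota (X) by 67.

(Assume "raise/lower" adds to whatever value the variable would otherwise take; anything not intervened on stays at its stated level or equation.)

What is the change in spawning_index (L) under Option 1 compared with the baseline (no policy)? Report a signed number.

335

Baseline:
  A = 101
  G = 286 − 3·101 = -17
  M = 13 − 5·(-17) = 98
  X = 137 − 2·98 = -59
  L = 280 − 2·101 − 5·(-17) − 5·(-59) = 458
Option 1 (X − 67):
  A = 101
  G = 286 − 3·101 = -17
  M = 13 − 5·(-17) = 98
  X = 137 − 2·98 (−67 from intervention) = -126
  L = 280 − 2·101 − 5·(-17) − 5·(-126) = 793
Change in L: 793 − 458 = 335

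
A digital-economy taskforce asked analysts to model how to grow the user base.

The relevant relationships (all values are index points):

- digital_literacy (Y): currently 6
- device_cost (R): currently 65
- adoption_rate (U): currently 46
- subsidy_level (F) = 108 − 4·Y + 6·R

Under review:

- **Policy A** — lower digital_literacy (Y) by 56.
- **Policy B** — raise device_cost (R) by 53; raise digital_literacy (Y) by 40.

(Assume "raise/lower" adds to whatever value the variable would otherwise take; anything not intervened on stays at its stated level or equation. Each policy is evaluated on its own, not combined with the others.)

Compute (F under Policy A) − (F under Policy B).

Policy A (Y − 56):
  Y = 6 − 56 = -50
  R = 65
  F = 108 − 4·(-50) + 6·65 = 698
Policy B (R + 53, Y + 40):
  Y = 6 + 40 = 46
  R = 65 + 53 = 118
  F = 108 − 4·46 + 6·118 = 632
F: 698 − 632 = 66

66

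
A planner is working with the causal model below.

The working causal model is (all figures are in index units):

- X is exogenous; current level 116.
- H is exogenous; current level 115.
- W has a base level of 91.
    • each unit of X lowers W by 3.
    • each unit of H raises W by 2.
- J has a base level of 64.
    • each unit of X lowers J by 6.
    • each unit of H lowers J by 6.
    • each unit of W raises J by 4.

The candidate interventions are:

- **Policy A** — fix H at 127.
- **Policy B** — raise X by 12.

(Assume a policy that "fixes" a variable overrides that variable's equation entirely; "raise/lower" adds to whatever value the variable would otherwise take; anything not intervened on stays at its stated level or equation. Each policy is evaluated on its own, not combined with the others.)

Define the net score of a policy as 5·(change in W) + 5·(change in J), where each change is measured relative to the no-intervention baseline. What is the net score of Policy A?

240

Baseline:
  X = 116
  H = 115
  W = 91 − 3·116 + 2·115 = -27
  J = 64 − 6·116 − 6·115 + 4·(-27) = -1430
Policy A (H := 127):
  X = 116
  H = 127
  W = 91 − 3·116 + 2·127 = -3
  J = 64 − 6·116 − 6·127 + 4·(-3) = -1406
ΔW = -3 − (-27) = 24; ΔJ = -1406 − (-1430) = 24
Score = 5·24 + 5·24 = 240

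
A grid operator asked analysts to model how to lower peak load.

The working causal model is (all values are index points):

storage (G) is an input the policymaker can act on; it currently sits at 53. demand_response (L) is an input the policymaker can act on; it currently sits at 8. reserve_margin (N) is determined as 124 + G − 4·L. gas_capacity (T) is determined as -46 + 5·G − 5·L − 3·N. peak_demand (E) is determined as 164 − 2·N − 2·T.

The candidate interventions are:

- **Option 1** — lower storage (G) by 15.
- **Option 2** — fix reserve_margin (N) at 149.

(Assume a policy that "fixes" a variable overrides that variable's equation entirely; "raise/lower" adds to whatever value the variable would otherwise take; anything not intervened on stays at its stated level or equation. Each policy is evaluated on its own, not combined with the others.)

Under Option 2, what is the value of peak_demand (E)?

402

Option 2 (N := 149):
  G = 53
  L = 8
  N = 149
  T = -46 + 5·53 − 5·8 − 3·149 = -268
  E = 164 − 2·149 − 2·(-268) = 402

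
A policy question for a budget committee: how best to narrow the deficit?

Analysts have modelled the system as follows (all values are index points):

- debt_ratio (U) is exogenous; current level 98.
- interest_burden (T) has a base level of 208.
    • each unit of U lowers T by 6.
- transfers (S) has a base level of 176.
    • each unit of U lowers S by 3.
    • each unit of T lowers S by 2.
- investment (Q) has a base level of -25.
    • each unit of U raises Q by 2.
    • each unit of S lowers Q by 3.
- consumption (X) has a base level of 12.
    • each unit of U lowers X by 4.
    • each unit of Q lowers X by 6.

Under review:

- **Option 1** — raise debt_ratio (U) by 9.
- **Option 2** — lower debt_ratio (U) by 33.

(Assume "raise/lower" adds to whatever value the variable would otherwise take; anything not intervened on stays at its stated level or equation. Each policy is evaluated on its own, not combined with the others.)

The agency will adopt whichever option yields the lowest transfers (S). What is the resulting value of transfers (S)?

Option 1 (U + 9):
  U = 98 + 9 = 107
  T = 208 − 6·107 = -434
  S = 176 − 3·107 − 2·(-434) = 723
Option 2 (U − 33):
  U = 98 − 33 = 65
  T = 208 − 6·65 = -182
  S = 176 − 3·65 − 2·(-182) = 345
Comparing — Option 1: S=723, Option 2: S=345. Lowest is 345 (Option 2).

345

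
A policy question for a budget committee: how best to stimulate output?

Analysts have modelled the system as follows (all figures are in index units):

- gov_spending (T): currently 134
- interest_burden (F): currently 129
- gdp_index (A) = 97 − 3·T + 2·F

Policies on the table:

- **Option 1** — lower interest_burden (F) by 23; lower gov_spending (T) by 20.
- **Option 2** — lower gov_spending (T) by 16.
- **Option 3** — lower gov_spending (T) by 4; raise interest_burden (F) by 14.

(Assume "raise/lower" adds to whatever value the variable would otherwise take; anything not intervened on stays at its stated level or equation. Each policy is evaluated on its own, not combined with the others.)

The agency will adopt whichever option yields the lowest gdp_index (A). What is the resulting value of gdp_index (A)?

-33

Option 1 (F − 23, T − 20):
  T = 134 − 20 = 114
  F = 129 − 23 = 106
  A = 97 − 3·114 + 2·106 = -33
Option 2 (T − 16):
  T = 134 − 16 = 118
  F = 129
  A = 97 − 3·118 + 2·129 = 1
Option 3 (T − 4, F + 14):
  T = 134 − 4 = 130
  F = 129 + 14 = 143
  A = 97 − 3·130 + 2·143 = -7
Comparing — Option 1: A=-33, Option 2: A=1, Option 3: A=-7. Lowest is -33 (Option 1).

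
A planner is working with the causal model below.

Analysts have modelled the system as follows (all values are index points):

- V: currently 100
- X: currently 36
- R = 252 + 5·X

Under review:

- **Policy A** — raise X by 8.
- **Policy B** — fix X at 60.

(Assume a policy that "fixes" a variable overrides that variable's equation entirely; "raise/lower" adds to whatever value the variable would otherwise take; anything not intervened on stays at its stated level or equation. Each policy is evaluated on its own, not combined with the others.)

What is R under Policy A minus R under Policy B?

-80

Policy A (X + 8):
  X = 36 + 8 = 44
  R = 252 + 5·44 = 472
Policy B (X := 60):
  X = 60
  R = 252 + 5·60 = 552
R: 472 − 552 = -80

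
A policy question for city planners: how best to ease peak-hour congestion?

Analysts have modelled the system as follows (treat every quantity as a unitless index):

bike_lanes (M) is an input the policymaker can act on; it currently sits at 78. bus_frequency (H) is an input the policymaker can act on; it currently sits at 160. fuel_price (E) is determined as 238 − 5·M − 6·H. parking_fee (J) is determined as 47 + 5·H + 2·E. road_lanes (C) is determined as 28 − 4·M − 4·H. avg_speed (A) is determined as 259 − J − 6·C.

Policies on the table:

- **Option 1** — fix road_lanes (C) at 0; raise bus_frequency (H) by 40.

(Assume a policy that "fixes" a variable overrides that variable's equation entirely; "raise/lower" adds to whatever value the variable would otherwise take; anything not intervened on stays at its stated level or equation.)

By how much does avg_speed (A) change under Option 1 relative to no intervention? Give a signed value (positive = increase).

-5264

Baseline:
  M = 78
  H = 160
  E = 238 − 5·78 − 6·160 = -1112
  J = 47 + 5·160 + 2·(-1112) = -1377
  C = 28 − 4·78 − 4·160 = -924
  A = 259 − (-1377) − 6·(-924) = 7180
Option 1 (C := 0, H + 40):
  M = 78
  H = 160 + 40 = 200
  E = 238 − 5·78 − 6·200 = -1352
  J = 47 + 5·200 + 2·(-1352) = -1657
  C = 0
  A = 259 − (-1657) − 6·0 = 1916
Change in A: 1916 − 7180 = -5264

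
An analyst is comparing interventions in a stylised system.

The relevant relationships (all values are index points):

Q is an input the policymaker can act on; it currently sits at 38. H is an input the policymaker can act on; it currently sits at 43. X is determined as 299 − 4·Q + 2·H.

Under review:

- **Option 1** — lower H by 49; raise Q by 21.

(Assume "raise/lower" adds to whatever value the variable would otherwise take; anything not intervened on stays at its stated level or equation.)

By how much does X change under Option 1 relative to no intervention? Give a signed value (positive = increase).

Baseline:
  Q = 38
  H = 43
  X = 299 − 4·38 + 2·43 = 233
Option 1 (H − 49, Q + 21):
  Q = 38 + 21 = 59
  H = 43 − 49 = -6
  X = 299 − 4·59 + 2·(-6) = 51
Change in X: 51 − 233 = -182

-182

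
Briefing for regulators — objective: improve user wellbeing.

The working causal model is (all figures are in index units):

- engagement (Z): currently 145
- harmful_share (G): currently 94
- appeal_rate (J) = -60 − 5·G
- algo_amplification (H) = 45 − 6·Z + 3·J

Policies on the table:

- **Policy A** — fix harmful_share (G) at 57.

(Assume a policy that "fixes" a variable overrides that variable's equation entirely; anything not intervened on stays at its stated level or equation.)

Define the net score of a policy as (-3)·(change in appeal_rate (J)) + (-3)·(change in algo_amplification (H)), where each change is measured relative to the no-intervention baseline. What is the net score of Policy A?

-2220

Baseline:
  Z = 145
  G = 94
  J = -60 − 5·94 = -530
  H = 45 − 6·145 + 3·(-530) = -2415
Policy A (G := 57):
  Z = 145
  G = 57
  J = -60 − 5·57 = -345
  H = 45 − 6·145 + 3·(-345) = -1860
ΔJ = -345 − (-530) = 185; ΔH = -1860 − (-2415) = 555
Score = (-3)·185 + (-3)·555 = -2220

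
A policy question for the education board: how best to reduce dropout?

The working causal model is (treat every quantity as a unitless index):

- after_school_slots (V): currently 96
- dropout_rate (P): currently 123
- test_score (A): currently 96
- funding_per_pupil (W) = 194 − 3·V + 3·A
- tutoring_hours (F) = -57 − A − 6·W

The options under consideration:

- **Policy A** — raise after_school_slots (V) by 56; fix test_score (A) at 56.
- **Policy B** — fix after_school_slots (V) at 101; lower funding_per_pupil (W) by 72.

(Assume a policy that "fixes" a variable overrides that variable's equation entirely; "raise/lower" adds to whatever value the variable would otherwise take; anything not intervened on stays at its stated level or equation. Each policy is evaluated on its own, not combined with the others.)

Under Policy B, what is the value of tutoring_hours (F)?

-795

Policy B (V := 101, W − 72):
  V = 101
  A = 96
  W = 194 − 3·101 + 3·96 (−72 from intervention) = 107
  F = -57 − 96 − 6·107 = -795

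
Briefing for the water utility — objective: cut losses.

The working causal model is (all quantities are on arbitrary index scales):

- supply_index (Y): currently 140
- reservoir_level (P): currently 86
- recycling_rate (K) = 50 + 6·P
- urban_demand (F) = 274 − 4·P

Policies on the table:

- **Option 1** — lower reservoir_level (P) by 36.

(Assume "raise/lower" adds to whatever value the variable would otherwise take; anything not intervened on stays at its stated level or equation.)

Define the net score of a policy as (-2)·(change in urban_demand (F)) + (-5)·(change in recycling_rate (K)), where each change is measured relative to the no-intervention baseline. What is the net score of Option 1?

792

Baseline:
  P = 86
  K = 50 + 6·86 = 566
  F = 274 − 4·86 = -70
Option 1 (P − 36):
  P = 86 − 36 = 50
  K = 50 + 6·50 = 350
  F = 274 − 4·50 = 74
ΔF = 74 − (-70) = 144; ΔK = 350 − 566 = -216
Score = (-2)·144 + (-5)·(-216) = 792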